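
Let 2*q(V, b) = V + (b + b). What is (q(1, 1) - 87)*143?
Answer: -24453/2 ≈ -12227.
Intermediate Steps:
q(V, b) = b + V/2 (q(V, b) = (V + (b + b))/2 = (V + 2*b)/2 = b + V/2)
(q(1, 1) - 87)*143 = ((1 + (½)*1) - 87)*143 = ((1 + ½) - 87)*143 = (3/2 - 87)*143 = -171/2*143 = -24453/2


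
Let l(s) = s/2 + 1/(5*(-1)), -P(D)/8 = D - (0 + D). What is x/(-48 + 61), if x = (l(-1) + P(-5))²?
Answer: 49/1300 ≈ 0.037692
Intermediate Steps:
P(D) = 0 (P(D) = -8*(D - (0 + D)) = -8*(D - D) = -8*0 = 0)
l(s) = -⅕ + s/2 (l(s) = s*(½) + (⅕)*(-1) = s/2 - ⅕ = -⅕ + s/2)
x = 49/100 (x = ((-⅕ + (½)*(-1)) + 0)² = ((-⅕ - ½) + 0)² = (-7/10 + 0)² = (-7/10)² = 49/100 ≈ 0.49000)
x/(-48 + 61) = (49/100)/(-48 + 61) = (49/100)/13 = (1/13)*(49/100) = 49/1300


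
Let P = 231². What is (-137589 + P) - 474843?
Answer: -559071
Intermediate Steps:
P = 53361
(-137589 + P) - 474843 = (-137589 + 53361) - 474843 = -84228 - 474843 = -559071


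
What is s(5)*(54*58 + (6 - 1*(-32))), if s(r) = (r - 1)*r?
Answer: 63400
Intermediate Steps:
s(r) = r*(-1 + r) (s(r) = (-1 + r)*r = r*(-1 + r))
s(5)*(54*58 + (6 - 1*(-32))) = (5*(-1 + 5))*(54*58 + (6 - 1*(-32))) = (5*4)*(3132 + (6 + 32)) = 20*(3132 + 38) = 20*3170 = 63400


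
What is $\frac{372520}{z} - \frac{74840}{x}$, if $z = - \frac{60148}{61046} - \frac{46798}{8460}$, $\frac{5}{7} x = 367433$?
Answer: $- \frac{123707059080340812200}{2164160116725607} \approx -57162.0$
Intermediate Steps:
$x = \frac{2572031}{5}$ ($x = \frac{7}{5} \cdot 367433 = \frac{2572031}{5} \approx 5.1441 \cdot 10^{5}$)
$z = - \frac{841420697}{129112290}$ ($z = \left(-60148\right) \frac{1}{61046} - \frac{23399}{4230} = - \frac{30074}{30523} - \frac{23399}{4230} = - \frac{841420697}{129112290} \approx -6.517$)
$\frac{372520}{z} - \frac{74840}{x} = \frac{372520}{- \frac{841420697}{129112290}} - \frac{74840}{\frac{2572031}{5}} = 372520 \left(- \frac{129112290}{841420697}\right) - \frac{374200}{2572031} = - \frac{48096910270800}{841420697} - \frac{374200}{2572031} = - \frac{123707059080340812200}{2164160116725607}$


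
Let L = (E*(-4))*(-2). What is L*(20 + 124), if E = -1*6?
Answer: -6912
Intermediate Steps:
E = -6
L = -48 (L = -6*(-4)*(-2) = 24*(-2) = -48)
L*(20 + 124) = -48*(20 + 124) = -48*144 = -6912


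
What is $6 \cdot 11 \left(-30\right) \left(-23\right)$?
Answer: $45540$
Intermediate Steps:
$6 \cdot 11 \left(-30\right) \left(-23\right) = 66 \left(-30\right) \left(-23\right) = \left(-1980\right) \left(-23\right) = 45540$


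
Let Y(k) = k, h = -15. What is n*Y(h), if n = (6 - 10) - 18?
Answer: 330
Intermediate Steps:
n = -22 (n = -4 - 18 = -22)
n*Y(h) = -22*(-15) = 330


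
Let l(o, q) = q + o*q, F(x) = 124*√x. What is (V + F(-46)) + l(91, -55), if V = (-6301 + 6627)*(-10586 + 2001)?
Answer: -2803770 + 124*I*√46 ≈ -2.8038e+6 + 841.01*I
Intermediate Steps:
V = -2798710 (V = 326*(-8585) = -2798710)
(V + F(-46)) + l(91, -55) = (-2798710 + 124*√(-46)) - 55*(1 + 91) = (-2798710 + 124*(I*√46)) - 55*92 = (-2798710 + 124*I*√46) - 5060 = -2803770 + 124*I*√46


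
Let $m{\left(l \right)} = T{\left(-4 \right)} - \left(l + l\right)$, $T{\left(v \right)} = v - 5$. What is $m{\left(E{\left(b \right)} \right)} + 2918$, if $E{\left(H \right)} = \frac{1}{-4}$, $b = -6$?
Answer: $\frac{5819}{2} \approx 2909.5$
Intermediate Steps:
$T{\left(v \right)} = -5 + v$
$E{\left(H \right)} = - \frac{1}{4}$
$m{\left(l \right)} = -9 - 2 l$ ($m{\left(l \right)} = \left(-5 - 4\right) - \left(l + l\right) = -9 - 2 l$)
$m{\left(E{\left(b \right)} \right)} + 2918 = \left(-9 - - \frac{1}{2}\right) + 2918 = \left(-9 + \frac{1}{2}\right) + 2918 = - \frac{17}{2} + 2918 = \frac{5819}{2}$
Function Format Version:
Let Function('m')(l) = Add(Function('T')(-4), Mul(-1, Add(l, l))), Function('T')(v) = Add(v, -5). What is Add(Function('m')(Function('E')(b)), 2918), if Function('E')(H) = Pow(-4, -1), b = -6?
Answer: Rational(5819, 2) ≈ 2909.5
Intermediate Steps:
Function('T')(v) = Add(-5, v)
Function('E')(H) = Rational(-1, 4)
Function('m')(l) = Add(-9, Mul(-2, l)) (Function('m')(l) = Add(Add(-5, -4), Mul(-1, Add(l, l))) = Add(-9, Mul(-1, Mul(2, l))) = Add(-9, Mul(-2, l)))
Add(Function('m')(Function('E')(b)), 2918) = Add(Add(-9, Mul(-2, Rational(-1, 4))), 2918) = Add(Add(-9, Rational(1, 2)), 2918) = Add(Rational(-17, 2), 2918) = Rational(5819, 2)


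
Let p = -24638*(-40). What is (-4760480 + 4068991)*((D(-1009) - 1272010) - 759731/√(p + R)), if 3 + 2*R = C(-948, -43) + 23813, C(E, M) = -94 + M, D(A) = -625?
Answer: 880013103515 + 75049375637*√3989426/284959 ≈ 8.8054e+11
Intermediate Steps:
R = 23673/2 (R = -3/2 + ((-94 - 43) + 23813)/2 = -3/2 + (-137 + 23813)/2 = -3/2 + (½)*23676 = -3/2 + 11838 = 23673/2 ≈ 11837.)
p = 985520
(-4760480 + 4068991)*((D(-1009) - 1272010) - 759731/√(p + R)) = (-4760480 + 4068991)*((-625 - 1272010) - 759731/√(985520 + 23673/2)) = -691489*(-1272635 - 759731*√3989426/1994713) = -691489*(-1272635 - 108533*√3989426/284959) = 880013103515 + 75049375637*√3989426/284959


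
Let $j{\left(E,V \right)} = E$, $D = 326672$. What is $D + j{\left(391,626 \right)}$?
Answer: $327063$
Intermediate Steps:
$D + j{\left(391,626 \right)} = 326672 + 391 = 327063$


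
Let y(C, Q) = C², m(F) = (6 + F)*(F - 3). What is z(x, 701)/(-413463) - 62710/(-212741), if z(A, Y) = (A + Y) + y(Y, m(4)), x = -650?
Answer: -78623725202/87960532083 ≈ -0.89385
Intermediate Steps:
m(F) = (-3 + F)*(6 + F) (m(F) = (6 + F)*(-3 + F) = (-3 + F)*(6 + F))
z(A, Y) = A + Y + Y² (z(A, Y) = (A + Y) + Y² = A + Y + Y²)
z(x, 701)/(-413463) - 62710/(-212741) = (-650 + 701 + 701²)/(-413463) - 62710/(-212741) = (-650 + 701 + 491401)*(-1/413463) - 62710*(-1/212741) = 491452*(-1/413463) + 62710/212741 = -491452/413463 + 62710/212741 = -78623725202/87960532083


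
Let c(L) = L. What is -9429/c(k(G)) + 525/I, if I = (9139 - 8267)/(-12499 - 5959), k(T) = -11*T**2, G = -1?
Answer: -49186431/4796 ≈ -10256.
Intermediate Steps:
I = -436/9229 (I = 872/(-18458) = 872*(-1/18458) = -436/9229 ≈ -0.047242)
-9429/c(k(G)) + 525/I = -9429/((-11*(-1)**2)) + 525/(-436/9229) = -9429/((-11*1)) + 525*(-9229/436) = -9429/(-11) - 4845225/436 = -9429*(-1/11) - 4845225/436 = 9429/11 - 4845225/436 = -49186431/4796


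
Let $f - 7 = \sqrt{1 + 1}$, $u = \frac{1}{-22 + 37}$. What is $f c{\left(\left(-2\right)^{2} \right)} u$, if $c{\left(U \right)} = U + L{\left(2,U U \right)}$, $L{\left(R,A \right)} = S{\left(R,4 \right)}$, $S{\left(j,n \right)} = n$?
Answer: $\frac{56}{15} + \frac{8 \sqrt{2}}{15} \approx 4.4876$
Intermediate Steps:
$L{\left(R,A \right)} = 4$
$c{\left(U \right)} = 4 + U$ ($c{\left(U \right)} = U + 4 = 4 + U$)
$u = \frac{1}{15} \approx 0.066667$
$f = 7 + \sqrt{2}$ ($f = 7 + \sqrt{1 + 1} = 7 + \sqrt{2} \approx 8.4142$)
$f c{\left(\left(-2\right)^{2} \right)} u = \left(7 + \sqrt{2}\right) \left(4 + \left(-2\right)^{2}\right) \frac{1}{15} = \left(7 + \sqrt{2}\right) \left(4 + 4\right) \frac{1}{15} = \left(7 + \sqrt{2}\right) 8 \cdot \frac{1}{15} = \left(56 + 8 \sqrt{2}\right) \frac{1}{15} = \frac{56}{15} + \frac{8 \sqrt{2}}{15}$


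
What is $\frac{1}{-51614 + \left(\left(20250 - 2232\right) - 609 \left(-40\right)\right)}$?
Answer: $- \frac{1}{9236} \approx -0.00010827$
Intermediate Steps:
$\frac{1}{-51614 + \left(\left(20250 - 2232\right) - 609 \left(-40\right)\right)} = \frac{1}{-51614 + \left(\left(20250 - 2232\right) - -24360\right)} = \frac{1}{-51614 + \left(18018 + 24360\right)} = \frac{1}{-51614 + 42378} = \frac{1}{-9236} = - \frac{1}{9236}$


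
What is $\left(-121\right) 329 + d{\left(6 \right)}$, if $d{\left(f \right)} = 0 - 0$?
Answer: $-39809$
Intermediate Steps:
$d{\left(f \right)} = 0$ ($d{\left(f \right)} = 0 + 0 = 0$)
$\left(-121\right) 329 + d{\left(6 \right)} = \left(-121\right) 329 + 0 = -39809 + 0 = -39809$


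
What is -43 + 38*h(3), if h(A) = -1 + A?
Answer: 33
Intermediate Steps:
-43 + 38*h(3) = -43 + 38*(-1 + 3) = -43 + 38*2 = -43 + 76 = 33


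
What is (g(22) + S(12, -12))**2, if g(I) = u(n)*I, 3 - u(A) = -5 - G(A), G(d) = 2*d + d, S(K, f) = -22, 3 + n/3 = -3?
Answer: 1069156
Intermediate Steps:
n = -18 (n = -9 + 3*(-3) = -9 - 9 = -18)
G(d) = 3*d
u(A) = 8 + 3*A (u(A) = 3 - (-5 - 3*A) = 3 + (5 + 3*A) = 8 + 3*A)
g(I) = -46*I (g(I) = (8 + 3*(-18))*I = (8 - 54)*I = -46*I)
(g(22) + S(12, -12))**2 = (-46*22 - 22)**2 = (-1012 - 22)**2 = (-1034)**2 = 1069156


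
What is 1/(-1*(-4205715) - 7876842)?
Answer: -1/3671127 ≈ -2.7240e-7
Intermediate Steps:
1/(-1*(-4205715) - 7876842) = 1/(4205715 - 7876842) = 1/(-3671127) = -1/3671127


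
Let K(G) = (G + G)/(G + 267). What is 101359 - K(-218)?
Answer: 4967027/49 ≈ 1.0137e+5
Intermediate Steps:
K(G) = 2*G/(267 + G) (K(G) = (2*G)/(267 + G) = 2*G/(267 + G))
101359 - K(-218) = 101359 - 2*(-218)/(267 - 218) = 101359 - 2*(-218)/49 = 101359 - 1*(-436/49) = 101359 + 436/49 = 4967027/49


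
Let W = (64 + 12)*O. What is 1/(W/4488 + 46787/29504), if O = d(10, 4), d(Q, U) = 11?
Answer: 1504704/2666425 ≈ 0.56431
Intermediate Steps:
O = 11
W = 836 (W = (64 + 12)*11 = 76*11 = 836)
1/(W/4488 + 46787/29504) = 1/(836/4488 + 46787/29504) = 1/(836*(1/4488) + 46787*(1/29504)) = 1/(19/102 + 46787/29504) = 1/(2666425/1504704) = 1504704/2666425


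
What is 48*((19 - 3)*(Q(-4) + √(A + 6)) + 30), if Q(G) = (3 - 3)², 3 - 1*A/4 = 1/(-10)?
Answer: 1440 + 1536*√115/5 ≈ 4734.4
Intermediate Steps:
A = 62/5 (A = 12 - 4/(-10) = 12 - 4*(-1)/10 = 12 - 4*(-⅒) = 12 + ⅖ = 62/5 ≈ 12.400)
Q(G) = 0 (Q(G) = 0² = 0)
48*((19 - 3)*(Q(-4) + √(A + 6)) + 30) = 48*((19 - 3)*(0 + √(62/5 + 6)) + 30) = 48*(16*(0 + √(92/5)) + 30) = 48*(16*(0 + 2*√115/5) + 30) = 48*(16*(2*√115/5) + 30) = 48*(32*√115/5 + 30) = 48*(30 + 32*√115/5) = 1440 + 1536*√115/5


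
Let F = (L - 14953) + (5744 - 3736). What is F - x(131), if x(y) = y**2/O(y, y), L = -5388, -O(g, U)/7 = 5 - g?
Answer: -16186867/882 ≈ -18352.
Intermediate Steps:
O(g, U) = -35 + 7*g (O(g, U) = -7*(5 - g) = -35 + 7*g)
x(y) = y**2/(-35 + 7*y)
F = -18333 (F = (-5388 - 14953) + (5744 - 3736) = -20341 + 2008 = -18333)
F - x(131) = -18333 - 131**2/(7*(-5 + 131)) = -18333 - 17161/(7*126) = -18333 - 1*17161/882 = -18333 - 17161/882 = -16186867/882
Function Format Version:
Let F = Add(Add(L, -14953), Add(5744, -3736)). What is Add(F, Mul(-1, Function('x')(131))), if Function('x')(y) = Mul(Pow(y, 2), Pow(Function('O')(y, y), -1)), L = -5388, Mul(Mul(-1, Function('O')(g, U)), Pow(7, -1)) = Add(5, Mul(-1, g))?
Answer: Rational(-16186867, 882) ≈ -18352.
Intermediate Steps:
Function('O')(g, U) = Add(-35, Mul(7, g)) (Function('O')(g, U) = Mul(-7, Add(5, Mul(-1, g))) = Add(-35, Mul(7, g)))
Function('x')(y) = Mul(Pow(y, 2), Pow(Add(-35, Mul(7, y)), -1))
F = -18333 (F = Add(Add(-5388, -14953), Add(5744, -3736)) = Add(-20341, 2008) = -18333)
Add(F, Mul(-1, Function('x')(131))) = Add(-18333, Mul(-1, Mul(Rational(1, 7), Pow(131, 2), Pow(Add(-5, 131), -1)))) = Add(-18333, Mul(-1, Mul(Rational(1, 7), 17161, Pow(126, -1)))) = Add(-18333, Mul(-1, Mul(Rational(1, 7), 17161, Rational(1, 126)))) = Add(-18333, Mul(-1, Rational(17161, 882))) = Add(-18333, Rational(-17161, 882)) = Rational(-16186867, 882)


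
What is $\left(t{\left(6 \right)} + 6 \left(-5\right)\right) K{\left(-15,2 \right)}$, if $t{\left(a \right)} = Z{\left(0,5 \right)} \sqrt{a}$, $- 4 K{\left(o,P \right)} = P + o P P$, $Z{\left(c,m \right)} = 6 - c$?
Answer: $-435 + 87 \sqrt{6} \approx -221.89$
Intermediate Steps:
$K{\left(o,P \right)} = - \frac{P}{4} - \frac{o P^{2}}{4}$ ($K{\left(o,P \right)} = - \frac{P + o P P}{4} = - \frac{P + P o P}{4} = - \frac{P + o P^{2}}{4} = - \frac{P}{4} - \frac{o P^{2}}{4}$)
$t{\left(a \right)} = 6 \sqrt{a}$ ($t{\left(a \right)} = \left(6 - 0\right) \sqrt{a} = \left(6 + 0\right) \sqrt{a} = 6 \sqrt{a}$)
$\left(t{\left(6 \right)} + 6 \left(-5\right)\right) K{\left(-15,2 \right)} = \left(6 \sqrt{6} + 6 \left(-5\right)\right) \left(\left(- \frac{1}{4}\right) 2 \left(1 + 2 \left(-15\right)\right)\right) = \left(6 \sqrt{6} - 30\right) \left(\left(- \frac{1}{4}\right) 2 \left(1 - 30\right)\right) = \left(-30 + 6 \sqrt{6}\right) \left(\left(- \frac{1}{4}\right) 2 \left(-29\right)\right) = \left(-30 + 6 \sqrt{6}\right) \frac{29}{2} = -435 + 87 \sqrt{6}$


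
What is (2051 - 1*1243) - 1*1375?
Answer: -567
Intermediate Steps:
(2051 - 1*1243) - 1*1375 = (2051 - 1243) - 1375 = 808 - 1375 = -567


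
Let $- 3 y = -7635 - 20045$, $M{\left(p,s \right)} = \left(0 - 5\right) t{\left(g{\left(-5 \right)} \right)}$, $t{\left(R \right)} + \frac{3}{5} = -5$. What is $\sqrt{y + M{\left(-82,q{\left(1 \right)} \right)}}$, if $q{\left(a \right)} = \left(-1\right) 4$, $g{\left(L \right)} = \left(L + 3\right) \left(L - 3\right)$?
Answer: $\frac{2 \sqrt{20823}}{3} \approx 96.201$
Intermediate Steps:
$g{\left(L \right)} = \left(-3 + L\right) \left(3 + L\right)$ ($g{\left(L \right)} = \left(3 + L\right) \left(-3 + L\right) = \left(-3 + L\right) \left(3 + L\right)$)
$q{\left(a \right)} = -4$
$t{\left(R \right)} = - \frac{28}{5}$ ($t{\left(R \right)} = - \frac{3}{5} - 5 = - \frac{28}{5}$)
$M{\left(p,s \right)} = 28$ ($M{\left(p,s \right)} = \left(0 - 5\right) \left(- \frac{28}{5}\right) = \left(-5\right) \left(- \frac{28}{5}\right) = 28$)
$y = \frac{27680}{3}$ ($y = - \frac{-7635 - 20045}{3} = \left(- \frac{1}{3}\right) \left(-27680\right) = \frac{27680}{3} \approx 9226.7$)
$\sqrt{y + M{\left(-82,q{\left(1 \right)} \right)}} = \sqrt{\frac{27680}{3} + 28} = \sqrt{\frac{27764}{3}} = \frac{2 \sqrt{20823}}{3}$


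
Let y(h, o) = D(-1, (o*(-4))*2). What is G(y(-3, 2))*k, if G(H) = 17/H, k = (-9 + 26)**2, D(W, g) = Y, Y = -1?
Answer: -4913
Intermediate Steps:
D(W, g) = -1
y(h, o) = -1
k = 289 (k = 17**2 = 289)
G(y(-3, 2))*k = (17/(-1))*289 = (17*(-1))*289 = -17*289 = -4913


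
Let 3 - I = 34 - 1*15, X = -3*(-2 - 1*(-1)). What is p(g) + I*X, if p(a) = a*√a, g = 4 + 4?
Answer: -48 + 16*√2 ≈ -25.373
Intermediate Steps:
g = 8
X = 3 (X = -3*(-2 + 1) = -3*(-1) = 3)
p(a) = a^(3/2)
I = -16 (I = 3 - (34 - 1*15) = 3 - (34 - 15) = 3 - 1*19 = 3 - 19 = -16)
p(g) + I*X = 8^(3/2) - 16*3 = 16*√2 - 48 = -48 + 16*√2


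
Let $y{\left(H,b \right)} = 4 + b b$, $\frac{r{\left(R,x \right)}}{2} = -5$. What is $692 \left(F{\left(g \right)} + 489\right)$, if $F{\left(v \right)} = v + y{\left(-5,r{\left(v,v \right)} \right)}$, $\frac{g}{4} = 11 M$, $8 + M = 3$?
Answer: $258116$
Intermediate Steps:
$M = -5$ ($M = -8 + 3 = -5$)
$r{\left(R,x \right)} = -10$ ($r{\left(R,x \right)} = 2 \left(-5\right) = -10$)
$y{\left(H,b \right)} = 4 + b^{2}$
$g = -220$ ($g = 4 \cdot 11 \left(-5\right) = 4 \left(-55\right) = -220$)
$F{\left(v \right)} = 104 + v$ ($F{\left(v \right)} = v + \left(4 + \left(-10\right)^{2}\right) = v + \left(4 + 100\right) = v + 104 = 104 + v$)
$692 \left(F{\left(g \right)} + 489\right) = 692 \left(\left(104 - 220\right) + 489\right) = 692 \left(-116 + 489\right) = 692 \cdot 373 = 258116$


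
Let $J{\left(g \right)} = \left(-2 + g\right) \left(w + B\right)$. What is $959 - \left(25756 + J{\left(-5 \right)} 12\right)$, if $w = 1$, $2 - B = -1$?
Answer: $-24461$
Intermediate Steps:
$B = 3$ ($B = 2 - -1 = 2 + 1 = 3$)
$J{\left(g \right)} = -8 + 4 g$ ($J{\left(g \right)} = \left(-2 + g\right) \left(1 + 3\right) = \left(-2 + g\right) 4 = -8 + 4 g$)
$959 - \left(25756 + J{\left(-5 \right)} 12\right) = 959 - \left(25756 + \left(-8 + 4 \left(-5\right)\right) 12\right) = 959 - \left(25756 + \left(-8 - 20\right) 12\right) = 959 - 25420 = -24461$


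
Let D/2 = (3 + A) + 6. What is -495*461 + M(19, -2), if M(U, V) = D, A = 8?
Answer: -228161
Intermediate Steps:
D = 34 (D = 2*((3 + 8) + 6) = 2*(11 + 6) = 2*17 = 34)
M(U, V) = 34
-495*461 + M(19, -2) = -495*461 + 34 = -228195 + 34 = -228161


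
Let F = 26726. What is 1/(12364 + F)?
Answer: 1/39090 ≈ 2.5582e-5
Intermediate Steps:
1/(12364 + F) = 1/(12364 + 26726) = 1/39090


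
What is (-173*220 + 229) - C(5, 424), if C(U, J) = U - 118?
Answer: -37718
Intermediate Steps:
C(U, J) = -118 + U
(-173*220 + 229) - C(5, 424) = (-173*220 + 229) - (-118 + 5) = (-38060 + 229) - 1*(-113) = -37831 + 113 = -37718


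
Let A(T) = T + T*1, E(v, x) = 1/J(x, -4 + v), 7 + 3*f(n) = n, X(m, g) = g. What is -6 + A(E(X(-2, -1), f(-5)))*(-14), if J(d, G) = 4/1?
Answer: -13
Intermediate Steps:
J(d, G) = 4 (J(d, G) = 4*1 = 4)
f(n) = -7/3 + n/3
E(v, x) = 1/4
A(T) = 2*T (A(T) = T + T = 2*T)
-6 + A(E(X(-2, -1), f(-5)))*(-14) = -6 + (2*(1/4))*(-14) = -6 + (1/2)*(-14) = -6 - 7 = -13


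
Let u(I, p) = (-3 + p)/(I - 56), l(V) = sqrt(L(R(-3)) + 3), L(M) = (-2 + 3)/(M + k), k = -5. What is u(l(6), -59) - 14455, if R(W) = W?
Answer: -362286799/25065 + 124*sqrt(46)/25065 ≈ -14454.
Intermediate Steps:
L(M) = 1/(-5 + M) (L(M) = (-2 + 3)/(M - 5) = 1/(-5 + M))
l(V) = sqrt(46)/4 (l(V) = sqrt(1/(-5 - 3) + 3) = sqrt(1/(-8) + 3) = sqrt(-1/8 + 3) = sqrt(23/8) = sqrt(46)/4)
u(I, p) = (-3 + p)/(-56 + I)
u(l(6), -59) - 14455 = (-3 - 59)/(-56 + sqrt(46)/4) - 14455 = -62/(-56 + sqrt(46)/4) - 14455 = -14455 - 62/(-56 + sqrt(46)/4)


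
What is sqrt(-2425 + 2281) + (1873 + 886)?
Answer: 2759 + 12*I ≈ 2759.0 + 12.0*I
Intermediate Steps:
sqrt(-2425 + 2281) + (1873 + 886) = sqrt(-144) + 2759 = 12*I + 2759 = 2759 + 12*I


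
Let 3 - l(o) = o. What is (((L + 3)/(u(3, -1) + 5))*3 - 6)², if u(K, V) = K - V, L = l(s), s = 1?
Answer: 169/9 ≈ 18.778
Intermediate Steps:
l(o) = 3 - o
L = 2 (L = 3 - 1*1 = 3 - 1 = 2)
(((L + 3)/(u(3, -1) + 5))*3 - 6)² = (((2 + 3)/((3 - 1*(-1)) + 5))*3 - 6)² = ((5/((3 + 1) + 5))*3 - 6)² = ((5/(4 + 5))*3 - 6)² = ((5/9)*3 - 6)² = (5/3 - 6)² = (-13/3)² = 169/9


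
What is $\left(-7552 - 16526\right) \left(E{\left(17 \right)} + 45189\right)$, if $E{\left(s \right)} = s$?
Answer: $-1088470068$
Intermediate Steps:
$\left(-7552 - 16526\right) \left(E{\left(17 \right)} + 45189\right) = \left(-7552 - 16526\right) \left(17 + 45189\right) = \left(-24078\right) 45206 = -1088470068$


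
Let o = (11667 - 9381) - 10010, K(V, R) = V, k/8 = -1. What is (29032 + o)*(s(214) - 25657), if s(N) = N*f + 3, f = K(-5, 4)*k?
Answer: -364238952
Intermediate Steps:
k = -8 (k = 8*(-1) = -8)
f = 40 (f = -5*(-8) = 40)
s(N) = 3 + 40*N (s(N) = N*40 + 3 = 40*N + 3 = 3 + 40*N)
o = -7724 (o = 2286 - 10010 = -7724)
(29032 + o)*(s(214) - 25657) = (29032 - 7724)*((3 + 40*214) - 25657) = 21308*((3 + 8560) - 25657) = 21308*(8563 - 25657) = 21308*(-17094) = -364238952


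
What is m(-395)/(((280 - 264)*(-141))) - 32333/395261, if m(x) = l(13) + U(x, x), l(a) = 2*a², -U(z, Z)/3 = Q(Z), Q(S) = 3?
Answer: -4318811/18972528 ≈ -0.22763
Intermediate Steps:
U(z, Z) = -9 (U(z, Z) = -3*3 = -9)
m(x) = 329 (m(x) = 2*13² - 9 = 2*169 - 9 = 338 - 9 = 329)
m(-395)/(((280 - 264)*(-141))) - 32333/395261 = 329/(((280 - 264)*(-141))) - 32333/395261 = 329/((16*(-141))) - 32333*1/395261 = 329/(-2256) - 32333/395261 = 329*(-1/2256) - 32333/395261 = -7/48 - 32333/395261 = -4318811/18972528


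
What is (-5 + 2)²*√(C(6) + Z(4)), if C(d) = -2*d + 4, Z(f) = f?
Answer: 18*I ≈ 18.0*I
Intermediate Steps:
C(d) = 4 - 2*d
(-5 + 2)²*√(C(6) + Z(4)) = (-5 + 2)²*√((4 - 2*6) + 4) = (-3)²*√((4 - 12) + 4) = 9*√(-8 + 4) = 9*√(-4) = 9*(2*I) = 18*I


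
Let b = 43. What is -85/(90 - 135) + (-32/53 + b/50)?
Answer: 51161/23850 ≈ 2.1451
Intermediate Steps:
-85/(90 - 135) + (-32/53 + b/50) = -85/(90 - 135) + (-32/53 + 43/50) = -85/(-45) + (-32*1/53 + 43*(1/50)) = -1/45*(-85) + (-32/53 + 43/50) = 17/9 + 679/2650 = 51161/23850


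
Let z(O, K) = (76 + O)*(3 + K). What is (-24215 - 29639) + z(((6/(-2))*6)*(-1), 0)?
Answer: -53572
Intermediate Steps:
z(O, K) = (3 + K)*(76 + O)
(-24215 - 29639) + z(((6/(-2))*6)*(-1), 0) = (-24215 - 29639) + (228 + 3*(((6/(-2))*6)*(-1)) + 76*0 + 0*(((6/(-2))*6)*(-1))) = -53854 + (228 + 3*(((6*(-½))*6)*(-1)) + 0 + 0*(((6*(-½))*6)*(-1))) = -53854 + (228 + 3*(-3*6*(-1)) + 0 + 0*(-3*6*(-1))) = -53854 + (228 + 3*(-18*(-1)) + 0 + 0*(-18*(-1))) = -53854 + (228 + 3*18 + 0 + 0*18) = -53854 + (228 + 54 + 0 + 0) = -53854 + 282 = -53572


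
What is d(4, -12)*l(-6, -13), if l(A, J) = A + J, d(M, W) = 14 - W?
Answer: -494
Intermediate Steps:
d(4, -12)*l(-6, -13) = (14 - 1*(-12))*(-6 - 13) = (14 + 12)*(-19) = 26*(-19) = -494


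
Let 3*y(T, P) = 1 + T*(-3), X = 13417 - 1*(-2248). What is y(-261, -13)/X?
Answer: 784/46995 ≈ 0.016683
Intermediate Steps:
X = 15665 (X = 13417 + 2248 = 15665)
y(T, P) = ⅓ - T (y(T, P) = (1 + T*(-3))/3 = (1 - 3*T)/3 = ⅓ - T)
y(-261, -13)/X = (⅓ - 1*(-261))/15665 = (⅓ + 261)*(1/15665) = (784/3)*(1/15665) = 784/46995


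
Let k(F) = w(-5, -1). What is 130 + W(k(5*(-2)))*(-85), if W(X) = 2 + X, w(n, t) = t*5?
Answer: 385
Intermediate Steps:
w(n, t) = 5*t
k(F) = -5 (k(F) = 5*(-1) = -5)
130 + W(k(5*(-2)))*(-85) = 130 + (2 - 5)*(-85) = 130 - 3*(-85) = 130 + 255 = 385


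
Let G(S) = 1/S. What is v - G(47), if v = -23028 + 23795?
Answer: 36048/47 ≈ 766.98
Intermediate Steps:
v = 767
v - G(47) = 767 - 1/47 = 36048/47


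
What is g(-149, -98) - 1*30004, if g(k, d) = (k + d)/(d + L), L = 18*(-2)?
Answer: -4020289/134 ≈ -30002.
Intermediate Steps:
L = -36
g(k, d) = (d + k)/(-36 + d) (g(k, d) = (k + d)/(d - 36) = (d + k)/(-36 + d))
g(-149, -98) - 1*30004 = (-98 - 149)/(-36 - 98) - 1*30004 = -247/(-134) - 30004 = -1/134*(-247) - 30004 = 247/134 - 30004 = -4020289/134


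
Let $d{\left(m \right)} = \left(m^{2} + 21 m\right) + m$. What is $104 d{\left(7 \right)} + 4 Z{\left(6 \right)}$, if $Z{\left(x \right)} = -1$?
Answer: $21108$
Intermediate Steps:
$d{\left(m \right)} = m^{2} + 22 m$
$104 d{\left(7 \right)} + 4 Z{\left(6 \right)} = 104 \cdot 7 \left(22 + 7\right) + 4 \left(-1\right) = 104 \cdot 7 \cdot 29 - 4 = 104 \cdot 203 - 4 = 21112 - 4 = 21108$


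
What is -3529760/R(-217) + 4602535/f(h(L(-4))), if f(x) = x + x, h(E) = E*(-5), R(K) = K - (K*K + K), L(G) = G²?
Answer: -43232801803/1506848 ≈ -28691.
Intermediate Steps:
R(K) = -K² (R(K) = K - (K² + K) = K - (K + K²) = K + (-K - K²) = -K²)
h(E) = -5*E
f(x) = 2*x
-3529760/R(-217) + 4602535/f(h(L(-4))) = -3529760/((-1*(-217)²)) + 4602535/((2*(-5*(-4)²))) = -3529760/((-1*47089)) + 4602535/((2*(-5*16))) = -3529760/(-47089) + 4602535/((2*(-80))) = -3529760*(-1/47089) + 4602535/(-160) = 3529760/47089 + 4602535*(-1/160) = 3529760/47089 - 920507/32 = -43232801803/1506848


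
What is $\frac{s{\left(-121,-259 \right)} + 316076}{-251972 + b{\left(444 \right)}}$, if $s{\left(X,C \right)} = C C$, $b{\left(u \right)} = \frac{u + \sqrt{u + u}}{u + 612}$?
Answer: $- \frac{4485851756149104}{2949984347417969} - \frac{33717816 \sqrt{222}}{2949984347417969} \approx -1.5206$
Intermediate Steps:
$b{\left(u \right)} = \frac{u + \sqrt{2} \sqrt{u}}{612 + u}$ ($b{\left(u \right)} = \frac{u + \sqrt{2 u}}{612 + u} = \frac{u + \sqrt{2} \sqrt{u}}{612 + u}$)
$s{\left(X,C \right)} = C^{2}$
$\frac{s{\left(-121,-259 \right)} + 316076}{-251972 + b{\left(444 \right)}} = \frac{\left(-259\right)^{2} + 316076}{-251972 + \frac{444 + \sqrt{2} \sqrt{444}}{612 + 444}} = \frac{67081 + 316076}{-251972 + \frac{444 + \sqrt{2} \cdot 2 \sqrt{111}}{1056}} = \frac{383157}{-251972 + \frac{444 + 2 \sqrt{222}}{1056}} = \frac{383157}{-251972 + \left(\frac{37}{88} + \frac{\sqrt{222}}{528}\right)} = \frac{383157}{- \frac{22173499}{88} + \frac{\sqrt{222}}{528}}$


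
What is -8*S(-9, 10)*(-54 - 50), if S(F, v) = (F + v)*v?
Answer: 8320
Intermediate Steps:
S(F, v) = v*(F + v)
-8*S(-9, 10)*(-54 - 50) = -8*10*(-9 + 10)*(-54 - 50) = -8*10*1*(-104) = -80*(-104) = -8*(-1040) = 8320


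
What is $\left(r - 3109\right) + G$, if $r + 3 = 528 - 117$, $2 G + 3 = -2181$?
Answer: $-3793$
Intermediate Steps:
$G = -1092$ ($G = - \frac{3}{2} + \frac{1}{2} \left(-2181\right) = - \frac{3}{2} - \frac{2181}{2} = -1092$)
$r = 408$ ($r = -3 + \left(528 - 117\right) = -3 + 411 = 408$)
$\left(r - 3109\right) + G = \left(408 - 3109\right) - 1092 = -2701 - 1092 = -3793$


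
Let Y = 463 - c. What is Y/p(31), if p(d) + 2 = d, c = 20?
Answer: 443/29 ≈ 15.276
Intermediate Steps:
p(d) = -2 + d
Y = 443 (Y = 463 - 1*20 = 463 - 20 = 443)
Y/p(31) = 443/(-2 + 31) = 443/29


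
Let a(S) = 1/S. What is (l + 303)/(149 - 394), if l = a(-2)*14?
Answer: -296/245 ≈ -1.2082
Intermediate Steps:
a(S) = 1/S
l = -7 (l = 14/(-2) = -½*14 = -7)
(l + 303)/(149 - 394) = (-7 + 303)/(149 - 394) = 296/(-245) = 296*(-1/245) = -296/245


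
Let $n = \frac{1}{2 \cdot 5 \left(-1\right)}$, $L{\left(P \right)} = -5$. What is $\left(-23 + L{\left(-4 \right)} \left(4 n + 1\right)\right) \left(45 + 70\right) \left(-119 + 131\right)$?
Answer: $-35880$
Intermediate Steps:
$n = - \frac{1}{10}$ ($n = \frac{1}{10 \left(-1\right)} = \frac{1}{-10} = - \frac{1}{10} \approx -0.1$)
$\left(-23 + L{\left(-4 \right)} \left(4 n + 1\right)\right) \left(45 + 70\right) \left(-119 + 131\right) = \left(-23 - 5 \left(4 \left(- \frac{1}{10}\right) + 1\right)\right) \left(45 + 70\right) \left(-119 + 131\right) = \left(-23 - 5 \left(- \frac{2}{5} + 1\right)\right) 115 \cdot 12 = \left(-23 - 3\right) 115 \cdot 12 = \left(-26\right) 115 \cdot 12 = \left(-2990\right) 12 = -35880$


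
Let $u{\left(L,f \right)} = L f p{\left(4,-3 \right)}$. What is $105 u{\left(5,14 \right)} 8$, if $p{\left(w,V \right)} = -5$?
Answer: $-294000$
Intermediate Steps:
$u{\left(L,f \right)} = - 5 L f$ ($u{\left(L,f \right)} = L f \left(-5\right) = - 5 L f$)
$105 u{\left(5,14 \right)} 8 = 105 \left(\left(-5\right) 5 \cdot 14\right) 8 = 105 \left(-350\right) 8 = \left(-36750\right) 8 = -294000$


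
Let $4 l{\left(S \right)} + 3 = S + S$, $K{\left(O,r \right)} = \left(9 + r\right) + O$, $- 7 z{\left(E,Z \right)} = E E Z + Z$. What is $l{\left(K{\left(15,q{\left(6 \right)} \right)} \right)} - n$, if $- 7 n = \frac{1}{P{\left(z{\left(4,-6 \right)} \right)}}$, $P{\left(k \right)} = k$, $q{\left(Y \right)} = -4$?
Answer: $\frac{1889}{204} \approx 9.2598$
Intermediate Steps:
$z{\left(E,Z \right)} = - \frac{Z}{7} - \frac{Z E^{2}}{7}$ ($z{\left(E,Z \right)} = - \frac{E E Z + Z}{7} = - \frac{E^{2} Z + Z}{7} = - \frac{Z E^{2} + Z}{7} = - \frac{Z + Z E^{2}}{7} = - \frac{Z}{7} - \frac{Z E^{2}}{7}$)
$K{\left(O,r \right)} = 9 + O + r$
$n = - \frac{1}{102}$ ($n = - \frac{1}{7 \left(\left(- \frac{1}{7}\right) \left(-6\right) \left(1 + 4^{2}\right)\right)} = - \frac{1}{7 \left(\left(- \frac{1}{7}\right) \left(-6\right) \left(1 + 16\right)\right)} = - \frac{1}{7 \left(\left(- \frac{1}{7}\right) \left(-6\right) 17\right)} = - \frac{1}{7 \cdot \frac{102}{7}} = \left(- \frac{1}{7}\right) \frac{7}{102} = - \frac{1}{102} \approx -0.0098039$)
$l{\left(S \right)} = - \frac{3}{4} + \frac{S}{2}$ ($l{\left(S \right)} = - \frac{3}{4} + \frac{S + S}{4} = - \frac{3}{4} + \frac{2 S}{4} = - \frac{3}{4} + \frac{S}{2}$)
$l{\left(K{\left(15,q{\left(6 \right)} \right)} \right)} - n = \left(- \frac{3}{4} + \frac{9 + 15 - 4}{2}\right) - - \frac{1}{102} = \left(- \frac{3}{4} + \frac{1}{2} \cdot 20\right) + \frac{1}{102} = \left(- \frac{3}{4} + 10\right) + \frac{1}{102} = \frac{37}{4} + \frac{1}{102} = \frac{1889}{204}$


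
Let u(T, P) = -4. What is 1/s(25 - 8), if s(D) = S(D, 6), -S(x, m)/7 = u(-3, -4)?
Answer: 1/28 ≈ 0.035714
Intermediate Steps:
S(x, m) = 28 (S(x, m) = -7*(-4) = 28)
s(D) = 28
1/s(25 - 8) = 1/28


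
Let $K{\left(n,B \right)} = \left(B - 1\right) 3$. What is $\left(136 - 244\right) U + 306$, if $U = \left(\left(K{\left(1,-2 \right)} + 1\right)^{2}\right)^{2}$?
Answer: $-442062$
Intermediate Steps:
$K{\left(n,B \right)} = -3 + 3 B$ ($K{\left(n,B \right)} = \left(-1 + B\right) 3 = -3 + 3 B$)
$U = 4096$ ($U = \left(\left(\left(-3 + 3 \left(-2\right)\right) + 1\right)^{2}\right)^{2} = \left(\left(\left(-3 - 6\right) + 1\right)^{2}\right)^{2} = \left(\left(-9 + 1\right)^{2}\right)^{2} = \left(\left(-8\right)^{2}\right)^{2} = 64^{2} = 4096$)
$\left(136 - 244\right) U + 306 = \left(136 - 244\right) 4096 + 306 = \left(-108\right) 4096 + 306 = -442368 + 306 = -442062$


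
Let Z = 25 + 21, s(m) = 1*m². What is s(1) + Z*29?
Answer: 1335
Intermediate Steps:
s(m) = m²
Z = 46
s(1) + Z*29 = 1² + 46*29 = 1 + 1334 = 1335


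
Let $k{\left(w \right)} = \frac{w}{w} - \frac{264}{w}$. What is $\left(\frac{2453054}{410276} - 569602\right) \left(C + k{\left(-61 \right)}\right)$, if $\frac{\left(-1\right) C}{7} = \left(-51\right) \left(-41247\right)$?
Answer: $\frac{52477523141854706553}{6256709} \approx 8.3874 \cdot 10^{12}$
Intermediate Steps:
$C = -14725179$ ($C = - 7 \left(\left(-51\right) \left(-41247\right)\right) = \left(-7\right) 2103597 = -14725179$)
$k{\left(w \right)} = 1 - \frac{264}{w}$
$\left(\frac{2453054}{410276} - 569602\right) \left(C + k{\left(-61 \right)}\right) = \left(\frac{2453054}{410276} - 569602\right) \left(-14725179 + \frac{-264 - 61}{-61}\right) = \left(2453054 \cdot \frac{1}{410276} - 569602\right) \left(-14725179 - - \frac{325}{61}\right) = \left(\frac{1226527}{205138} - 569602\right) \left(-14725179 + \frac{325}{61}\right) = \left(- \frac{116845788549}{205138}\right) \left(- \frac{898235594}{61}\right) = \frac{52477523141854706553}{6256709}$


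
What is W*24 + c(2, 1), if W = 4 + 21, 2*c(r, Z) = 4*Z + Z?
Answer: 1205/2 ≈ 602.50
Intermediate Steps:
c(r, Z) = 5*Z/2 (c(r, Z) = (4*Z + Z)/2 = (5*Z)/2 = 5*Z/2)
W = 25
W*24 + c(2, 1) = 25*24 + (5/2)*1 = 600 + 5/2 = 1205/2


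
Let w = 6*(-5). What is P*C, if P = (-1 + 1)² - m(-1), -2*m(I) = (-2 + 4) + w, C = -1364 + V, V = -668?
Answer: 28448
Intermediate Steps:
w = -30
C = -2032 (C = -1364 - 668 = -2032)
m(I) = 14 (m(I) = -((-2 + 4) - 30)/2 = -(2 - 30)/2 = -½*(-28) = 14)
P = -14 (P = (-1 + 1)² - 1*14 = 0² - 14 = 0 - 14 = -14)
P*C = -14*(-2032) = 28448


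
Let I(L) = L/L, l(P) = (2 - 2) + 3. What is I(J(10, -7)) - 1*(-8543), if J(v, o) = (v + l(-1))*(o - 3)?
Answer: 8544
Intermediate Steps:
l(P) = 3 (l(P) = 0 + 3 = 3)
J(v, o) = (-3 + o)*(3 + v) (J(v, o) = (v + 3)*(o - 3) = (3 + v)*(-3 + o) = (-3 + o)*(3 + v))
I(L) = 1
I(J(10, -7)) - 1*(-8543) = 1 - 1*(-8543) = 1 + 8543 = 8544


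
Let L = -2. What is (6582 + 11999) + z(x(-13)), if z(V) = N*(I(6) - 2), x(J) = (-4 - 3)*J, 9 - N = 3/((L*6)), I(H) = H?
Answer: 18618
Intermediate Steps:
N = 37/4 (N = 9 - 3/((-2*6)) = 9 - 3/(-12) = 9 - 3*(-1)/12 = 9 - 1*(-¼) = 9 + ¼ = 37/4 ≈ 9.2500)
x(J) = -7*J
z(V) = 37 (z(V) = 37*(6 - 2)/4 = (37/4)*4 = 37)
(6582 + 11999) + z(x(-13)) = (6582 + 11999) + 37 = 18581 + 37 = 18618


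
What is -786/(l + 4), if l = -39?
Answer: 786/35 ≈ 22.457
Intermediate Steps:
-786/(l + 4) = -786/(-39 + 4) = -786/(-35) = -786*(-1/35) = 786/35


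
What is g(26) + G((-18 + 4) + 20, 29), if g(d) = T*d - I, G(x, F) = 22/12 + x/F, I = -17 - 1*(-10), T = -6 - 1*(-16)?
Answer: 46813/174 ≈ 269.04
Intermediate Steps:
T = 10 (T = -6 + 16 = 10)
I = -7 (I = -17 + 10 = -7)
G(x, F) = 11/6 + x/F (G(x, F) = 22*(1/12) + x/F = 11/6 + x/F)
g(d) = 7 + 10*d (g(d) = 10*d - 1*(-7) = 10*d + 7 = 7 + 10*d)
g(26) + G((-18 + 4) + 20, 29) = (7 + 10*26) + (11/6 + ((-18 + 4) + 20)/29) = (7 + 260) + (11/6 + (-14 + 20)*(1/29)) = 267 + (11/6 + 6*(1/29)) = 267 + (11/6 + 6/29) = 267 + 355/174 = 46813/174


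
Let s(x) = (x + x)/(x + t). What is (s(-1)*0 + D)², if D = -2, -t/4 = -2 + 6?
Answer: 4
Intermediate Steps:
t = -16 (t = -4*(-2 + 6) = -4*4 = -16)
s(x) = 2*x/(-16 + x) (s(x) = (x + x)/(x - 16) = (2*x)/(-16 + x) = 2*x/(-16 + x))
(s(-1)*0 + D)² = ((2*(-1)/(-16 - 1))*0 - 2)² = ((2*(-1)/(-17))*0 - 2)² = ((2*(-1)*(-1/17))*0 - 2)² = ((2/17)*0 - 2)² = (0 - 2)² = (-2)² = 4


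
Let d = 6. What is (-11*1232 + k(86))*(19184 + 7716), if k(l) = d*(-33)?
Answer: -369875000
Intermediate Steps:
k(l) = -198 (k(l) = 6*(-33) = -198)
(-11*1232 + k(86))*(19184 + 7716) = (-11*1232 - 198)*(19184 + 7716) = (-13552 - 198)*26900 = -13750*26900 = -369875000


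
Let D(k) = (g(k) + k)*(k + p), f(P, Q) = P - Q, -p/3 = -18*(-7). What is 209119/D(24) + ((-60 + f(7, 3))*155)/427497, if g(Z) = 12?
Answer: -4262303003/259429608 ≈ -16.430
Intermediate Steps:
p = -378 (p = -(-54)*(-7) = -3*126 = -378)
D(k) = (-378 + k)*(12 + k) (D(k) = (12 + k)*(k - 378) = (12 + k)*(-378 + k) = (-378 + k)*(12 + k))
209119/D(24) + ((-60 + f(7, 3))*155)/427497 = 209119/(-4536 + 24² - 366*24) + ((-60 + (7 - 1*3))*155)/427497 = 209119/(-4536 + 576 - 8784) + ((-60 + (7 - 3))*155)*(1/427497) = 209119/(-12744) + ((-60 + 4)*155)*(1/427497) = 209119*(-1/12744) - 56*155*(1/427497) = -209119/12744 - 8680*1/427497 = -209119/12744 - 1240/61071 = -4262303003/259429608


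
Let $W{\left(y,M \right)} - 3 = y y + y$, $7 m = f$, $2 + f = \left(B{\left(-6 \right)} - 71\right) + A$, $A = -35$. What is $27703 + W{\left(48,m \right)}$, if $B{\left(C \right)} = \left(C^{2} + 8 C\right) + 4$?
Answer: $30058$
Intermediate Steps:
$B{\left(C \right)} = 4 + C^{2} + 8 C$
$f = -116$ ($f = -2 + \left(\left(\left(4 + \left(-6\right)^{2} + 8 \left(-6\right)\right) - 71\right) - 35\right) = -2 + \left(\left(\left(4 + 36 - 48\right) - 71\right) - 35\right) = -2 - 114 = -116$)
$m = - \frac{116}{7}$ ($m = \frac{1}{7} \left(-116\right) = - \frac{116}{7} \approx -16.571$)
$W{\left(y,M \right)} = 3 + y + y^{2}$ ($W{\left(y,M \right)} = 3 + \left(y y + y\right) = 3 + \left(y^{2} + y\right) = 3 + \left(y + y^{2}\right) = 3 + y + y^{2}$)
$27703 + W{\left(48,m \right)} = 27703 + \left(3 + 48 + 48^{2}\right) = 27703 + \left(3 + 48 + 2304\right) = 27703 + 2355 = 30058$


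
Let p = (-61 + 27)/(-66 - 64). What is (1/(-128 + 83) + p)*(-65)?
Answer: -140/9 ≈ -15.556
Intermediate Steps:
p = 17/65 (p = -34/(-130) = -34*(-1/130) = 17/65 ≈ 0.26154)
(1/(-128 + 83) + p)*(-65) = (1/(-128 + 83) + 17/65)*(-65) = (1/(-45) + 17/65)*(-65) = (-1/45 + 17/65)*(-65) = (28/117)*(-65) = -140/9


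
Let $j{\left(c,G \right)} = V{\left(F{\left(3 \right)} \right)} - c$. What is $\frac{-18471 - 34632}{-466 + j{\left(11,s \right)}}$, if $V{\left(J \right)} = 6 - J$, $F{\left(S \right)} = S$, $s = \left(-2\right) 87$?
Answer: $\frac{17701}{158} \approx 112.03$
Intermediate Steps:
$s = -174$
$j{\left(c,G \right)} = 3 - c$ ($j{\left(c,G \right)} = \left(6 - 3\right) - c = 3 - c$)
$\frac{-18471 - 34632}{-466 + j{\left(11,s \right)}} = \frac{-18471 - 34632}{-466 + \left(3 - 11\right)} = - \frac{53103}{-466 + \left(3 - 11\right)} = - \frac{53103}{-466 - 8} = - \frac{53103}{-474} = \left(-53103\right) \left(- \frac{1}{474}\right) = \frac{17701}{158}$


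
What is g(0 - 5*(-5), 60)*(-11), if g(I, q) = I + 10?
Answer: -385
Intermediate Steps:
g(I, q) = 10 + I
g(0 - 5*(-5), 60)*(-11) = (10 + (0 - 5*(-5)))*(-11) = (10 + (0 + 25))*(-11) = (10 + 25)*(-11) = 35*(-11) = -385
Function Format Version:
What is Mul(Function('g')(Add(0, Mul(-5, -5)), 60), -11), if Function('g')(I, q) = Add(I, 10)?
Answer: -385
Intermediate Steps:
Function('g')(I, q) = Add(10, I)
Mul(Function('g')(Add(0, Mul(-5, -5)), 60), -11) = Mul(Add(10, Add(0, Mul(-5, -5))), -11) = Mul(Add(10, Add(0, 25)), -11) = Mul(Add(10, 25), -11) = Mul(35, -11) = -385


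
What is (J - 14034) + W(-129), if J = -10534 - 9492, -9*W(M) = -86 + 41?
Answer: -34055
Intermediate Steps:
W(M) = 5 (W(M) = -(-86 + 41)/9 = -⅑*(-45) = 5)
J = -20026
(J - 14034) + W(-129) = (-20026 - 14034) + 5 = -34060 + 5 = -34055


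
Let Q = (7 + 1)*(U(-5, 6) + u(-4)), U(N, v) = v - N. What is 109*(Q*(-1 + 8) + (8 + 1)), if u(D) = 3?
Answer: 86437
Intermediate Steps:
Q = 112 (Q = (7 + 1)*((6 - 1*(-5)) + 3) = 8*((6 + 5) + 3) = 8*(11 + 3) = 8*14 = 112)
109*(Q*(-1 + 8) + (8 + 1)) = 109*(112*(-1 + 8) + (8 + 1)) = 109*(112*7 + 9) = 109*(784 + 9) = 109*793 = 86437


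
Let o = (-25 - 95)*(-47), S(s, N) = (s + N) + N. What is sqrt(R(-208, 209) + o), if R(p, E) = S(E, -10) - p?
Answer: sqrt(6037) ≈ 77.698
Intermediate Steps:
S(s, N) = s + 2*N (S(s, N) = (N + s) + N = s + 2*N)
R(p, E) = -20 + E - p (R(p, E) = (E + 2*(-10)) - p = (E - 20) - p = (-20 + E) - p = -20 + E - p)
o = 5640 (o = -120*(-47) = 5640)
sqrt(R(-208, 209) + o) = sqrt((-20 + 209 - 1*(-208)) + 5640) = sqrt((-20 + 209 + 208) + 5640) = sqrt(397 + 5640) = sqrt(6037)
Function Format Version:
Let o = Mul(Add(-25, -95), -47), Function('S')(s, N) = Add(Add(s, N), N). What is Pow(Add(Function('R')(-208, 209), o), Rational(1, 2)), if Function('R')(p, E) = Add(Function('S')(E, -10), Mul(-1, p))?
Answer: Pow(6037, Rational(1, 2)) ≈ 77.698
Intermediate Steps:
Function('S')(s, N) = Add(s, Mul(2, N)) (Function('S')(s, N) = Add(Add(N, s), N) = Add(s, Mul(2, N)))
Function('R')(p, E) = Add(-20, E, Mul(-1, p)) (Function('R')(p, E) = Add(Add(E, Mul(2, -10)), Mul(-1, p)) = Add(Add(E, -20), Mul(-1, p)) = Add(Add(-20, E), Mul(-1, p)) = Add(-20, E, Mul(-1, p)))
o = 5640 (o = Mul(-120, -47) = 5640)
Pow(Add(Function('R')(-208, 209), o), Rational(1, 2)) = Pow(Add(Add(-20, 209, Mul(-1, -208)), 5640), Rational(1, 2)) = Pow(Add(Add(-20, 209, 208), 5640), Rational(1, 2)) = Pow(Add(397, 5640), Rational(1, 2)) = Pow(6037, Rational(1, 2))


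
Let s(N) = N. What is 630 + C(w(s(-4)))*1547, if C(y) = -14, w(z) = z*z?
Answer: -21028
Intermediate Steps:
w(z) = z²
630 + C(w(s(-4)))*1547 = 630 - 14*1547 = 630 - 21658 = -21028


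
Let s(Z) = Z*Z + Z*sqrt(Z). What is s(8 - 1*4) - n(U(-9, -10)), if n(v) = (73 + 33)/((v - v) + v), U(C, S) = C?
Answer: 322/9 ≈ 35.778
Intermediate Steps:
s(Z) = Z**2 + Z**(3/2)
n(v) = 106/v (n(v) = 106/(0 + v) = 106/v)
s(8 - 1*4) - n(U(-9, -10)) = ((8 - 1*4)**2 + (8 - 1*4)**(3/2)) - 106/(-9) = ((8 - 4)**2 + (8 - 4)**(3/2)) - 106*(-1)/9 = (4**2 + 4**(3/2)) - 1*(-106/9) = (16 + 8) + 106/9 = 24 + 106/9 = 322/9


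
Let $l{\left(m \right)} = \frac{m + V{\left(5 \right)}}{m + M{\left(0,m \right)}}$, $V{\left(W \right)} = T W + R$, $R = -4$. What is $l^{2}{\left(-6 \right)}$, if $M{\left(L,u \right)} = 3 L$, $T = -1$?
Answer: $\frac{25}{4} \approx 6.25$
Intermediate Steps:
$V{\left(W \right)} = -4 - W$ ($V{\left(W \right)} = - W - 4 = -4 - W$)
$l{\left(m \right)} = \frac{-9 + m}{m}$ ($l{\left(m \right)} = \frac{m - 9}{m + 3 \cdot 0} = \frac{m - 9}{m + 0} = \frac{m - 9}{m} = \frac{-9 + m}{m}$)
$l^{2}{\left(-6 \right)} = \left(\frac{-9 - 6}{-6}\right)^{2} = \left(\left(- \frac{1}{6}\right) \left(-15\right)\right)^{2} = \left(\frac{5}{2}\right)^{2} = \frac{25}{4}$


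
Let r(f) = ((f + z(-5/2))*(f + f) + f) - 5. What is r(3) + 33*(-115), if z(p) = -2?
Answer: -3791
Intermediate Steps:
r(f) = -5 + f + 2*f*(-2 + f) (r(f) = ((f - 2)*(f + f) + f) - 5 = ((-2 + f)*(2*f) + f) - 5 = (2*f*(-2 + f) + f) - 5 = (f + 2*f*(-2 + f)) - 5 = -5 + f + 2*f*(-2 + f))
r(3) + 33*(-115) = (-5 - 3*3 + 2*3²) + 33*(-115) = (-5 - 9 + 2*9) - 3795 = (-5 - 9 + 18) - 3795 = 4 - 3795 = -3791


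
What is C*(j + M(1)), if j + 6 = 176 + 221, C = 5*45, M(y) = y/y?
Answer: 88200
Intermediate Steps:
M(y) = 1
C = 225
j = 391 (j = -6 + (176 + 221) = -6 + 397 = 391)
C*(j + M(1)) = 225*(391 + 1) = 225*392 = 88200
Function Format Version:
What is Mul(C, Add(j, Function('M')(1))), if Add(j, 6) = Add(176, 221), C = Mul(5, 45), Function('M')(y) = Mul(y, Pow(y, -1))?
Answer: 88200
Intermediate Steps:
Function('M')(y) = 1
C = 225
j = 391 (j = Add(-6, Add(176, 221)) = Add(-6, 397) = 391)
Mul(C, Add(j, Function('M')(1))) = Mul(225, Add(391, 1)) = Mul(225, 392) = 88200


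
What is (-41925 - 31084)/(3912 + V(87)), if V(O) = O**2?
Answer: -73009/11481 ≈ -6.3591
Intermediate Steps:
(-41925 - 31084)/(3912 + V(87)) = (-41925 - 31084)/(3912 + 87**2) = -73009/(3912 + 7569) = -73009/11481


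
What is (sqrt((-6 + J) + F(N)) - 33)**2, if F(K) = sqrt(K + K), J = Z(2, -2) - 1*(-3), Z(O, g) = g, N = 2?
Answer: (33 - I*sqrt(3))**2 ≈ 1086.0 - 114.32*I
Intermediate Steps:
J = 1 (J = -2 - 1*(-3) = -2 + 3 = 1)
F(K) = sqrt(2)*sqrt(K) (F(K) = sqrt(2*K) = sqrt(2)*sqrt(K))
(sqrt((-6 + J) + F(N)) - 33)**2 = (sqrt((-6 + 1) + sqrt(2)*sqrt(2)) - 33)**2 = (sqrt(-5 + 2) - 33)**2 = (sqrt(-3) - 33)**2 = (I*sqrt(3) - 33)**2 = (-33 + I*sqrt(3))**2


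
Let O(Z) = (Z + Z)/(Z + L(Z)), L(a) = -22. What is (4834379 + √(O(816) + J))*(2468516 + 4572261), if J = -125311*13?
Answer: 34037784472483 + 7040777*I*√256751514235/397 ≈ 3.4038e+13 + 8.9864e+9*I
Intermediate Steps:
J = -1629043
O(Z) = 2*Z/(-22 + Z) (O(Z) = (Z + Z)/(Z - 22) = (2*Z)/(-22 + Z) = 2*Z/(-22 + Z))
(4834379 + √(O(816) + J))*(2468516 + 4572261) = (4834379 + √(2*816/(-22 + 816) - 1629043))*(2468516 + 4572261) = (4834379 + √(2*816/794 - 1629043))*7040777 = (4834379 + √(2*816*(1/794) - 1629043))*7040777 = (4834379 + √(816/397 - 1629043))*7040777 = (4834379 + √(-646729255/397))*7040777 = (4834379 + I*√256751514235/397)*7040777 = 34037784472483 + 7040777*I*√256751514235/397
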